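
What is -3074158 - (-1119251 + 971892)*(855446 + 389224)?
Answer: 183410252372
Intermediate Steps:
-3074158 - (-1119251 + 971892)*(855446 + 389224) = -3074158 - (-147359)*1244670 = -3074158 - 1*(-183413326530) = -3074158 + 183413326530 = 183410252372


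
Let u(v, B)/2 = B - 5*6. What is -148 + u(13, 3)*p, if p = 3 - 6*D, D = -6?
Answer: -2254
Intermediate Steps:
u(v, B) = -60 + 2*B (u(v, B) = 2*(B - 5*6) = 2*(B - 30) = 2*(-30 + B) = -60 + 2*B)
p = 39 (p = 3 - 6*(-6) = 3 + 36 = 39)
-148 + u(13, 3)*p = -148 + (-60 + 2*3)*39 = -148 + (-60 + 6)*39 = -148 - 54*39 = -148 - 2106 = -2254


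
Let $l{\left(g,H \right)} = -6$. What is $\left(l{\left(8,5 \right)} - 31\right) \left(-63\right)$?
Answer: $2331$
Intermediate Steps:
$\left(l{\left(8,5 \right)} - 31\right) \left(-63\right) = \left(-6 - 31\right) \left(-63\right) = \left(-37\right) \left(-63\right) = 2331$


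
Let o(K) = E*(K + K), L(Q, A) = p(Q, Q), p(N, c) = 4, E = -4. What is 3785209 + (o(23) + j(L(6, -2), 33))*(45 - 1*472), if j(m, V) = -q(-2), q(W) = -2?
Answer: 3862923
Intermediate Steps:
L(Q, A) = 4
o(K) = -8*K (o(K) = -4*(K + K) = -8*K)
j(m, V) = 2 (j(m, V) = -1*(-2) = 2)
3785209 + (o(23) + j(L(6, -2), 33))*(45 - 1*472) = 3785209 + (-8*23 + 2)*(45 - 1*472) = 3785209 + (-184 + 2)*(45 - 472) = 3785209 - 182*(-427) = 3785209 + 77714 = 3862923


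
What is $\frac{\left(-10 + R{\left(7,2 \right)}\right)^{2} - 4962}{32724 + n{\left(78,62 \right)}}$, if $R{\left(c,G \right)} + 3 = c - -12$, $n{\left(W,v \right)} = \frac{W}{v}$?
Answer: $- \frac{50902}{338161} \approx -0.15053$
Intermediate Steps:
$R{\left(c,G \right)} = 9 + c$ ($R{\left(c,G \right)} = -3 + \left(c - -12\right) = -3 + \left(c + 12\right) = -3 + \left(12 + c\right) = 9 + c$)
$\frac{\left(-10 + R{\left(7,2 \right)}\right)^{2} - 4962}{32724 + n{\left(78,62 \right)}} = \frac{\left(-10 + \left(9 + 7\right)\right)^{2} - 4962}{32724 + \frac{78}{62}} = \frac{\left(-10 + 16\right)^{2} - 4962}{32724 + 78 \cdot \frac{1}{62}} = \frac{6^{2} - 4962}{32724 + \frac{39}{31}} = \frac{36 - 4962}{\frac{1014483}{31}} = \left(-4926\right) \frac{31}{1014483} = - \frac{50902}{338161}$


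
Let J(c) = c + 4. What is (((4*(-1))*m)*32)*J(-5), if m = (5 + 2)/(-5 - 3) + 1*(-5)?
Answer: -752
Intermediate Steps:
J(c) = 4 + c
m = -47/8 (m = 7/(-8) - 5 = 7*(-⅛) - 5 = -7/8 - 5 = -47/8 ≈ -5.8750)
(((4*(-1))*m)*32)*J(-5) = (((4*(-1))*(-47/8))*32)*(4 - 5) = (-4*(-47/8)*32)*(-1) = ((47/2)*32)*(-1) = 752*(-1) = -752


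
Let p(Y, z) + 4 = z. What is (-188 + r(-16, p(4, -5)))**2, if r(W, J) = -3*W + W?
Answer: 24336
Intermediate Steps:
p(Y, z) = -4 + z
r(W, J) = -2*W
(-188 + r(-16, p(4, -5)))**2 = (-188 - 2*(-16))**2 = (-188 + 32)**2 = (-156)**2 = 24336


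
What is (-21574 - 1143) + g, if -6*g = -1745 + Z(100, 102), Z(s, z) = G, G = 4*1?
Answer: -134561/6 ≈ -22427.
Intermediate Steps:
G = 4
Z(s, z) = 4
g = 1741/6 (g = -(-1745 + 4)/6 = -1/6*(-1741) = 1741/6 ≈ 290.17)
(-21574 - 1143) + g = (-21574 - 1143) + 1741/6 = -22717 + 1741/6 = -134561/6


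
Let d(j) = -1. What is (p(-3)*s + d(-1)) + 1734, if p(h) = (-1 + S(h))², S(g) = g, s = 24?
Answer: 2117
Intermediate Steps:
p(h) = (-1 + h)²
(p(-3)*s + d(-1)) + 1734 = ((-1 - 3)²*24 - 1) + 1734 = ((-4)²*24 - 1) + 1734 = (16*24 - 1) + 1734 = (384 - 1) + 1734 = 383 + 1734 = 2117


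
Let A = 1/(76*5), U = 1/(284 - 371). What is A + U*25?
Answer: -9413/33060 ≈ -0.28472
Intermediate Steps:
U = -1/87 (U = 1/(-87) = -1/87 ≈ -0.011494)
A = 1/380 ≈ 0.0026316
A + U*25 = 1/380 - 1/87*25 = 1/380 - 25/87 = -9413/33060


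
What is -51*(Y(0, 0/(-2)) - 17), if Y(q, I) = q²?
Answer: 867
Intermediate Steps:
-51*(Y(0, 0/(-2)) - 17) = -51*(0² - 17) = -51*(0 - 17) = -51*(-17) = 867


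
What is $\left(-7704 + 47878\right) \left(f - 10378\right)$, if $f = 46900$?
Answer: $1467234828$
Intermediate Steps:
$\left(-7704 + 47878\right) \left(f - 10378\right) = \left(-7704 + 47878\right) \left(46900 - 10378\right) = 40174 \cdot 36522 = 1467234828$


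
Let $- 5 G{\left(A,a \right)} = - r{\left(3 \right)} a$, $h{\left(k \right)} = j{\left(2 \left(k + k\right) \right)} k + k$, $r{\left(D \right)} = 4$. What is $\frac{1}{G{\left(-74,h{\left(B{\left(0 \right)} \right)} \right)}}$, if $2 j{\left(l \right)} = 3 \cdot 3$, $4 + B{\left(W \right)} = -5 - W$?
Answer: $- \frac{5}{198} \approx -0.025253$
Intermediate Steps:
$B{\left(W \right)} = -9 - W$ ($B{\left(W \right)} = -4 - \left(5 + W\right) = -9 - W$)
$j{\left(l \right)} = \frac{9}{2}$ ($j{\left(l \right)} = \frac{3 \cdot 3}{2} = \frac{1}{2} \cdot 9 = \frac{9}{2}$)
$h{\left(k \right)} = \frac{11 k}{2}$ ($h{\left(k \right)} = \frac{9 k}{2} + k = \frac{11 k}{2}$)
$G{\left(A,a \right)} = \frac{4 a}{5}$ ($G{\left(A,a \right)} = - \frac{\left(-1\right) 4 a}{5} = - \frac{\left(-4\right) a}{5} = \frac{4 a}{5}$)
$\frac{1}{G{\left(-74,h{\left(B{\left(0 \right)} \right)} \right)}} = \frac{1}{\frac{4}{5} \frac{11 \left(-9 - 0\right)}{2}} = \frac{1}{\frac{4}{5} \frac{11 \left(-9 + 0\right)}{2}} = \frac{1}{\frac{4}{5} \cdot \frac{11}{2} \left(-9\right)} = \frac{1}{\frac{4}{5} \left(- \frac{99}{2}\right)} = \frac{1}{- \frac{198}{5}} = - \frac{5}{198}$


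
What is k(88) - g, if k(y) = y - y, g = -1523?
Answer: 1523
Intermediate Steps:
k(y) = 0
k(88) - g = 0 - 1*(-1523) = 0 + 1523 = 1523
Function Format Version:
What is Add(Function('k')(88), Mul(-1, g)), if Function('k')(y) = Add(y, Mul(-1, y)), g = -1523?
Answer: 1523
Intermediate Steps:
Function('k')(y) = 0
Add(Function('k')(88), Mul(-1, g)) = Add(0, Mul(-1, -1523)) = Add(0, 1523) = 1523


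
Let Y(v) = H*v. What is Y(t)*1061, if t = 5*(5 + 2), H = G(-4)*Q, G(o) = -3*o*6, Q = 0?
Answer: 0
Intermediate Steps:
G(o) = -18*o
H = 0 (H = -18*(-4)*0 = 72*0 = 0)
t = 35 (t = 5*7 = 35)
Y(v) = 0 (Y(v) = 0*v = 0)
Y(t)*1061 = 0*1061 = 0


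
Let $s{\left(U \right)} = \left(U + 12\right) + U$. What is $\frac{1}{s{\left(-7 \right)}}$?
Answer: $- \frac{1}{2} \approx -0.5$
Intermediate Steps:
$s{\left(U \right)} = 12 + 2 U$ ($s{\left(U \right)} = \left(12 + U\right) + U = 12 + 2 U$)
$\frac{1}{s{\left(-7 \right)}} = \frac{1}{12 + 2 \left(-7\right)} = \frac{1}{12 - 14} = \frac{1}{-2} = - \frac{1}{2}$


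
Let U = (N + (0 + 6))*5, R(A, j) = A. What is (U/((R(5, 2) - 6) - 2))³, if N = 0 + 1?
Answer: -42875/27 ≈ -1588.0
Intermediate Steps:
N = 1
U = 35 (U = (1 + (0 + 6))*5 = (1 + 6)*5 = 7*5 = 35)
(U/((R(5, 2) - 6) - 2))³ = (35/((5 - 6) - 2))³ = (35/(-1 - 2))³ = (35/(-3))³ = (35*(-⅓))³ = (-35/3)³ = -42875/27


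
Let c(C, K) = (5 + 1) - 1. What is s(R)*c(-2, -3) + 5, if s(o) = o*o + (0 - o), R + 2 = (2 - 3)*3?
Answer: 155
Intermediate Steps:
R = -5 (R = -2 + (2 - 3)*3 = -2 - 1*3 = -2 - 3 = -5)
c(C, K) = 5 (c(C, K) = 6 - 1 = 5)
s(o) = o² - o
s(R)*c(-2, -3) + 5 = -5*(-1 - 5)*5 + 5 = -5*(-6)*5 + 5 = 30*5 + 5 = 150 + 5 = 155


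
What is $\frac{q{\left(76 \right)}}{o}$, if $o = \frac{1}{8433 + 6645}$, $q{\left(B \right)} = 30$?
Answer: $452340$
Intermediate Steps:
$o = \frac{1}{15078} \approx 6.6322 \cdot 10^{-5}$
$\frac{q{\left(76 \right)}}{o} = 30 \frac{1}{\frac{1}{15078}} = 30 \cdot 15078 = 452340$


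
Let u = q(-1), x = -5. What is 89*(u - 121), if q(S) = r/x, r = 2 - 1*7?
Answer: -10680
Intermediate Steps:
r = -5 (r = 2 - 7 = -5)
q(S) = 1 (q(S) = -5/(-5) = -5*(-⅕) = 1)
u = 1
89*(u - 121) = 89*(1 - 121) = 89*(-120) = -10680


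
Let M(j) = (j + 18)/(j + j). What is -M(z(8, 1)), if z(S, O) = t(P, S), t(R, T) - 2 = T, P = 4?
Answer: -7/5 ≈ -1.4000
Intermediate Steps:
t(R, T) = 2 + T
z(S, O) = 2 + S
M(j) = (18 + j)/(2*j) (M(j) = (18 + j)/((2*j)) = (18 + j)*(1/(2*j)) = (18 + j)/(2*j))
-M(z(8, 1)) = -(18 + (2 + 8))/(2*(2 + 8)) = -(18 + 10)/(2*10) = -28/(2*10) = -1*7/5 = -7/5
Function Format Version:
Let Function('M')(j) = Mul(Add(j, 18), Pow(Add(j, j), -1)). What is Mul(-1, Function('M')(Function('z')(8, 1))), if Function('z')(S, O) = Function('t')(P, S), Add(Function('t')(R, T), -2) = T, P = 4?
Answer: Rational(-7, 5) ≈ -1.4000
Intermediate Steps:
Function('t')(R, T) = Add(2, T)
Function('z')(S, O) = Add(2, S)
Function('M')(j) = Mul(Rational(1, 2), Pow(j, -1), Add(18, j)) (Function('M')(j) = Mul(Add(18, j), Pow(Mul(2, j), -1)) = Mul(Add(18, j), Mul(Rational(1, 2), Pow(j, -1))) = Mul(Rational(1, 2), Pow(j, -1), Add(18, j)))
Mul(-1, Function('M')(Function('z')(8, 1))) = Mul(-1, Mul(Rational(1, 2), Pow(Add(2, 8), -1), Add(18, Add(2, 8)))) = Mul(-1, Mul(Rational(1, 2), Pow(10, -1), Add(18, 10))) = Mul(-1, Mul(Rational(1, 2), Rational(1, 10), 28)) = Mul(-1, Rational(7, 5)) = Rational(-7, 5)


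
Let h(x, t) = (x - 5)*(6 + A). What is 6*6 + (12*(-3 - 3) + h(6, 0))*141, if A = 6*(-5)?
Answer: -13500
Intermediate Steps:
A = -30
h(x, t) = 120 - 24*x (h(x, t) = (x - 5)*(6 - 30) = (-5 + x)*(-24) = 120 - 24*x)
6*6 + (12*(-3 - 3) + h(6, 0))*141 = 6*6 + (12*(-3 - 3) + (120 - 24*6))*141 = 36 + (12*(-6) + (120 - 144))*141 = 36 + (-72 - 24)*141 = 36 - 96*141 = 36 - 13536 = -13500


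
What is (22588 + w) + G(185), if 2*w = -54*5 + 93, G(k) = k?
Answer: 45369/2 ≈ 22685.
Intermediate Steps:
w = -177/2 (w = (-54*5 + 93)/2 = (-270 + 93)/2 = (½)*(-177) = -177/2 ≈ -88.500)
(22588 + w) + G(185) = (22588 - 177/2) + 185 = 44999/2 + 185 = 45369/2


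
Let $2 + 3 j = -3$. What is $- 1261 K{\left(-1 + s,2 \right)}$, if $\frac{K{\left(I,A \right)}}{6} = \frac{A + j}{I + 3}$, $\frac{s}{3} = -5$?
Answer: $194$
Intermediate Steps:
$s = -15$ ($s = 3 \left(-5\right) = -15$)
$j = - \frac{5}{3}$ ($j = - \frac{2}{3} + \frac{1}{3} \left(-3\right) = - \frac{2}{3} - 1 = - \frac{5}{3} \approx -1.6667$)
$K{\left(I,A \right)} = \frac{6 \left(- \frac{5}{3} + A\right)}{3 + I}$ ($K{\left(I,A \right)} = 6 \frac{A - \frac{5}{3}}{I + 3} = 6 \frac{- \frac{5}{3} + A}{3 + I} = \frac{6 \left(- \frac{5}{3} + A\right)}{3 + I}$)
$- 1261 K{\left(-1 + s,2 \right)} = - 1261 \frac{2 \left(-5 + 3 \cdot 2\right)}{3 - 16} = - 1261 \frac{2 \left(-5 + 6\right)}{3 - 16} = - 1261 \cdot 2 \frac{1}{-13} \cdot 1 = - 1261 \cdot 2 \left(- \frac{1}{13}\right) 1 = \left(-1261\right) \left(- \frac{2}{13}\right) = 194$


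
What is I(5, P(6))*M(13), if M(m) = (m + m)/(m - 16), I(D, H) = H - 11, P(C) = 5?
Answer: 52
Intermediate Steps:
I(D, H) = -11 + H
M(m) = 2*m/(-16 + m) (M(m) = (2*m)/(-16 + m) = 2*m/(-16 + m))
I(5, P(6))*M(13) = (-11 + 5)*(2*13/(-16 + 13)) = -12*13/(-3) = -12*13*(-1)/3 = -6*(-26/3) = 52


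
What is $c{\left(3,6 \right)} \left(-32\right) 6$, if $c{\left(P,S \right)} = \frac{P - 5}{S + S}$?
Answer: $32$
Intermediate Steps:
$c{\left(P,S \right)} = \frac{-5 + P}{2 S}$
$c{\left(3,6 \right)} \left(-32\right) 6 = \frac{-5 + 3}{2 \cdot 6} \left(-32\right) 6 = \frac{1}{2} \cdot \frac{1}{6} \left(-2\right) \left(-32\right) 6 = \left(- \frac{1}{6}\right) \left(-32\right) 6 = \frac{16}{3} \cdot 6 = 32$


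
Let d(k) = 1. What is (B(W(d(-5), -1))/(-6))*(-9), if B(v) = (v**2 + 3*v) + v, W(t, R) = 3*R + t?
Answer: -6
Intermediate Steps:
W(t, R) = t + 3*R
B(v) = v**2 + 4*v
(B(W(d(-5), -1))/(-6))*(-9) = (((1 + 3*(-1))*(4 + (1 + 3*(-1))))/(-6))*(-9) = (((1 - 3)*(4 + (1 - 3)))*(-1/6))*(-9) = (-2*(4 - 2)*(-1/6))*(-9) = (-2*2*(-1/6))*(-9) = -4*(-1/6)*(-9) = (2/3)*(-9) = -6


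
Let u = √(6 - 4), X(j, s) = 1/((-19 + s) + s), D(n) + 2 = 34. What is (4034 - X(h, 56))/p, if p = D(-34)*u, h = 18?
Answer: 375161*√2/5952 ≈ 89.139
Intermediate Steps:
D(n) = 32 (D(n) = -2 + 34 = 32)
X(j, s) = 1/(-19 + 2*s)
u = √2 ≈ 1.4142
p = 32*√2 ≈ 45.255
(4034 - X(h, 56))/p = (4034 - 1/(-19 + 2*56))/((32*√2)) = (4034 - 1/(-19 + 112))*(√2/64) = (4034 - 1/93)*(√2/64) = 375161*(√2/64)/93 = 375161*√2/5952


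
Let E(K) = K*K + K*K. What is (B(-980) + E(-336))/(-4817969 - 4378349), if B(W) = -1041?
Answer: -224751/9196318 ≈ -0.024439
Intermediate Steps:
E(K) = 2*K² (E(K) = K² + K² = 2*K²)
(B(-980) + E(-336))/(-4817969 - 4378349) = (-1041 + 2*(-336)²)/(-4817969 - 4378349) = (-1041 + 2*112896)/(-9196318) = (-1041 + 225792)*(-1/9196318) = 224751*(-1/9196318) = -224751/9196318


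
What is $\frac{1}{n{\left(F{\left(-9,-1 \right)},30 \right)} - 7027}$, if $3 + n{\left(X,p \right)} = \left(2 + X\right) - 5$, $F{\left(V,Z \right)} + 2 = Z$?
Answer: $- \frac{1}{7036} \approx -0.00014213$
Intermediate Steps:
$F{\left(V,Z \right)} = -2 + Z$
$n{\left(X,p \right)} = -6 + X$ ($n{\left(X,p \right)} = -3 + \left(\left(2 + X\right) - 5\right) = -3 + \left(-3 + X\right) = -6 + X$)
$\frac{1}{n{\left(F{\left(-9,-1 \right)},30 \right)} - 7027} = \frac{1}{\left(-6 - 3\right) - 7027} = \frac{1}{-9 - 7027} = \frac{1}{-7036} = - \frac{1}{7036}$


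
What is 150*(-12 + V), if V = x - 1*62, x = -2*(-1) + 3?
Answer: -10350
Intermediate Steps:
x = 5 (x = 2 + 3 = 5)
V = -57 (V = 5 - 1*62 = 5 - 62 = -57)
150*(-12 + V) = 150*(-12 - 57) = 150*(-69) = -10350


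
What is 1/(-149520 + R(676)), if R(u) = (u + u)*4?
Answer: -1/144112 ≈ -6.9390e-6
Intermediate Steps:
R(u) = 8*u (R(u) = (2*u)*4 = 8*u)
1/(-149520 + R(676)) = 1/(-149520 + 8*676) = 1/(-149520 + 5408) = 1/(-144112) = -1/144112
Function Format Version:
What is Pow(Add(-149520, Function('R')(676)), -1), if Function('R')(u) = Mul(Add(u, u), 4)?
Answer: Rational(-1, 144112) ≈ -6.9390e-6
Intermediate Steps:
Function('R')(u) = Mul(8, u) (Function('R')(u) = Mul(Mul(2, u), 4) = Mul(8, u))
Pow(Add(-149520, Function('R')(676)), -1) = Pow(Add(-149520, Mul(8, 676)), -1) = Pow(Add(-149520, 5408), -1) = Pow(-144112, -1) = Rational(-1, 144112)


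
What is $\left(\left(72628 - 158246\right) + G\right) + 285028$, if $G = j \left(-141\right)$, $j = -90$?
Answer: $212100$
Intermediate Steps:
$G = 12690$ ($G = \left(-90\right) \left(-141\right) = 12690$)
$\left(\left(72628 - 158246\right) + G\right) + 285028 = \left(\left(72628 - 158246\right) + 12690\right) + 285028 = \left(-85618 + 12690\right) + 285028 = -72928 + 285028 = 212100$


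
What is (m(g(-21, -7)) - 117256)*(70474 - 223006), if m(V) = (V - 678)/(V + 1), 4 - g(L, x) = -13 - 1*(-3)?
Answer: 89460221376/5 ≈ 1.7892e+10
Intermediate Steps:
g(L, x) = 14 (g(L, x) = 4 - (-13 - 1*(-3)) = 4 - (-13 + 3) = 4 - 1*(-10) = 4 + 10 = 14)
m(V) = (-678 + V)/(1 + V)
(m(g(-21, -7)) - 117256)*(70474 - 223006) = ((-678 + 14)/(1 + 14) - 117256)*(70474 - 223006) = (-664/15 - 117256)*(-152532) = -1759504/15*(-152532) = 89460221376/5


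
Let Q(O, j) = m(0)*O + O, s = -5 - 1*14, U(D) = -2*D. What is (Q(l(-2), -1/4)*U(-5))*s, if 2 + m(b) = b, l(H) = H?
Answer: -380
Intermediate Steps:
m(b) = -2 + b
s = -19 (s = -5 - 14 = -19)
Q(O, j) = -O (Q(O, j) = (-2 + 0)*O + O = -2*O + O = -O)
(Q(l(-2), -1/4)*U(-5))*s = ((-1*(-2))*(-2*(-5)))*(-19) = (2*10)*(-19) = 20*(-19) = -380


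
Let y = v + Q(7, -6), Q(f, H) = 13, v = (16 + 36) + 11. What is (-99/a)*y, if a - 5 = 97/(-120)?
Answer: -902880/503 ≈ -1795.0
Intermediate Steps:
v = 63 (v = 52 + 11 = 63)
a = 503/120 (a = 5 + 97/(-120) = 5 + 97*(-1/120) = 5 - 97/120 = 503/120 ≈ 4.1917)
y = 76 (y = 63 + 13 = 76)
(-99/a)*y = -99/503/120*76 = -99*120/503*76 = -11880/503*76 = -902880/503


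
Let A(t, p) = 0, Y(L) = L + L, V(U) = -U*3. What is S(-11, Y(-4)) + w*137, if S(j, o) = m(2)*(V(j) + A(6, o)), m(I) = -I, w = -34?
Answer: -4724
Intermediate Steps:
V(U) = -3*U
Y(L) = 2*L
S(j, o) = 6*j (S(j, o) = (-1*2)*(-3*j + 0) = -(-6)*j = 6*j)
S(-11, Y(-4)) + w*137 = 6*(-11) - 34*137 = -66 - 4658 = -4724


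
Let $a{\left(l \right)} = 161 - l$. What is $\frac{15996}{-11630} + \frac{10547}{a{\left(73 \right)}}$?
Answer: $\frac{60626981}{511720} \approx 118.48$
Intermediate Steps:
$\frac{15996}{-11630} + \frac{10547}{a{\left(73 \right)}} = \frac{15996}{-11630} + \frac{10547}{161 - 73} = 15996 \left(- \frac{1}{11630}\right) + \frac{10547}{161 - 73} = - \frac{7998}{5815} + \frac{10547}{88} = \frac{60626981}{511720}$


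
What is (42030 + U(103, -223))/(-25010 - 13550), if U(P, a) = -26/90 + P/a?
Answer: -105440879/96737400 ≈ -1.0900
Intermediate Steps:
U(P, a) = -13/45 + P/a (U(P, a) = -26*1/90 + P/a = -13/45 + P/a)
(42030 + U(103, -223))/(-25010 - 13550) = (42030 + (-13/45 + 103/(-223)))/(-25010 - 13550) = (42030 + (-13/45 + 103*(-1/223)))/(-38560) = (42030 + (-13/45 - 103/223))*(-1/38560) = (42030 - 7534/10035)*(-1/38560) = (421763516/10035)*(-1/38560) = -105440879/96737400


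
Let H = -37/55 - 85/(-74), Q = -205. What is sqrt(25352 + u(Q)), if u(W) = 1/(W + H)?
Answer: sqrt(17566686490008378)/832413 ≈ 159.22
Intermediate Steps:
H = 1937/4070 (H = -37*1/55 - 85*(-1/74) = -37/55 + 85/74 = 1937/4070 ≈ 0.47592)
u(W) = 1/(1937/4070 + W) (u(W) = 1/(W + 1937/4070) = 1/(1937/4070 + W))
sqrt(25352 + u(Q)) = sqrt(25352 + 4070/(1937 + 4070*(-205))) = sqrt(25352 + 4070/(1937 - 834350)) = sqrt(25352 + 4070/(-832413)) = sqrt(25352 + 4070*(-1/832413)) = sqrt(25352 - 4070/832413) = sqrt(21103330306/832413) = sqrt(17566686490008378)/832413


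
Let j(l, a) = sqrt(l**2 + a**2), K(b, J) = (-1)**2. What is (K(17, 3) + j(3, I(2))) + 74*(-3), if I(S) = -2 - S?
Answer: -216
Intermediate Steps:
K(b, J) = 1
j(l, a) = sqrt(a**2 + l**2)
(K(17, 3) + j(3, I(2))) + 74*(-3) = (1 + sqrt((-2 - 1*2)**2 + 3**2)) + 74*(-3) = (1 + sqrt((-2 - 2)**2 + 9)) - 222 = (1 + sqrt((-4)**2 + 9)) - 222 = (1 + sqrt(16 + 9)) - 222 = (1 + sqrt(25)) - 222 = (1 + 5) - 222 = 6 - 222 = -216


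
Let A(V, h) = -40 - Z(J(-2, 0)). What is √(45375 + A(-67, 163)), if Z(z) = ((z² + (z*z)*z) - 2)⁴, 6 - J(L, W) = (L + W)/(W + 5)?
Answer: I*√2006798447708239561/15625 ≈ 90663.0*I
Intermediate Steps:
J(L, W) = 6 - (L + W)/(5 + W) (J(L, W) = 6 - (L + W)/(W + 5) = 6 - (L + W)/(5 + W))
Z(z) = (-2 + z² + z³)⁴ (Z(z) = ((z² + z²*z) - 2)⁴ = ((z² + z³) - 2)⁴ = (-2 + z² + z³)⁴)
A(V, h) = -2006809525589098936/244140625 (A(V, h) = -40 - (-2 + ((30 - 1*(-2) + 5*0)/(5 + 0))² + ((30 - 1*(-2) + 5*0)/(5 + 0))³)⁴ = -40 - (-2 + ((30 + 2 + 0)/5)² + ((30 + 2 + 0)/5)³)⁴ = -40 - (-2 + ((⅕)*32)² + ((⅕)*32)³)⁴ = -40 - (-2 + (32/5)² + (32/5)³)⁴ = -40 - (-2 + 1024/25 + 32768/125)⁴ = -40 - (37638/125)⁴ = -40 - 1*2006809515823473936/244140625 = -40 - 2006809515823473936/244140625 = -2006809525589098936/244140625)
√(45375 + A(-67, 163)) = √(45375 - 2006809525589098936/244140625) = √(-2006798447708239561/244140625) = I*√2006798447708239561/15625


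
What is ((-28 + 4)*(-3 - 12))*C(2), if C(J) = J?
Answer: 720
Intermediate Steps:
((-28 + 4)*(-3 - 12))*C(2) = ((-28 + 4)*(-3 - 12))*2 = -24*(-15)*2 = 360*2 = 720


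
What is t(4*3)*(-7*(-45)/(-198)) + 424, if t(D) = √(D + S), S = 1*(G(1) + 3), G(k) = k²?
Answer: 4594/11 ≈ 417.64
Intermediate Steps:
S = 4 (S = 1*(1² + 3) = 1*(1 + 3) = 1*4 = 4)
t(D) = √(4 + D) (t(D) = √(D + 4) = √(4 + D))
t(4*3)*(-7*(-45)/(-198)) + 424 = √(4 + 4*3)*(-7*(-45)/(-198)) + 424 = √(4 + 12)*(315*(-1/198)) + 424 = √16*(-35/22) + 424 = 4*(-35/22) + 424 = -70/11 + 424 = 4594/11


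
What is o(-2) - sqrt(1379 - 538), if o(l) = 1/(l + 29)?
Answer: -782/27 ≈ -28.963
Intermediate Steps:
o(l) = 1/(29 + l)
o(-2) - sqrt(1379 - 538) = 1/(29 - 2) - sqrt(1379 - 538) = 1/27 - sqrt(841) = 1/27 - 1*29 = 1/27 - 29 = -782/27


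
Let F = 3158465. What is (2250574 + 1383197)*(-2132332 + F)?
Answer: 3728732337543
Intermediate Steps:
(2250574 + 1383197)*(-2132332 + F) = (2250574 + 1383197)*(-2132332 + 3158465) = 3633771*1026133 = 3728732337543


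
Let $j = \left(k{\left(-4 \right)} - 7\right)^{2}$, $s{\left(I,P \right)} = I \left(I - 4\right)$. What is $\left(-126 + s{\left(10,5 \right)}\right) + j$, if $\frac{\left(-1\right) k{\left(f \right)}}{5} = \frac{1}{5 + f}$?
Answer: $78$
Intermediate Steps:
$s{\left(I,P \right)} = I \left(-4 + I\right)$
$k{\left(f \right)} = - \frac{5}{5 + f}$
$j = 144$ ($j = \left(- \frac{5}{5 - 4} - 7\right)^{2} = \left(- \frac{5}{1} - 7\right)^{2} = \left(\left(-5\right) 1 - 7\right)^{2} = \left(-5 - 7\right)^{2} = \left(-12\right)^{2} = 144$)
$\left(-126 + s{\left(10,5 \right)}\right) + j = \left(-126 + 10 \left(-4 + 10\right)\right) + 144 = \left(-126 + 10 \cdot 6\right) + 144 = \left(-126 + 60\right) + 144 = -66 + 144 = 78$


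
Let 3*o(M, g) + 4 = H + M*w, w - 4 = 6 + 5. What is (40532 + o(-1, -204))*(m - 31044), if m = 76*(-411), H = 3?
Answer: -2524000800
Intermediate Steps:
w = 15 (w = 4 + (6 + 5) = 4 + 11 = 15)
o(M, g) = -1/3 + 5*M (o(M, g) = -4/3 + (3 + M*15)/3 = -4/3 + (3 + 15*M)/3 = -4/3 + (1 + 5*M) = -1/3 + 5*M)
m = -31236
(40532 + o(-1, -204))*(m - 31044) = (40532 + (-1/3 + 5*(-1)))*(-31236 - 31044) = (40532 + (-1/3 - 5))*(-62280) = (40532 - 16/3)*(-62280) = (121580/3)*(-62280) = -2524000800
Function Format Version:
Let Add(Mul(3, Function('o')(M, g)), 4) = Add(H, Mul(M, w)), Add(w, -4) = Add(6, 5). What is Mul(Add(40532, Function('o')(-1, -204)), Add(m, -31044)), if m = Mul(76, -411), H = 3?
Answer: -2524000800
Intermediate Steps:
w = 15 (w = Add(4, Add(6, 5)) = Add(4, 11) = 15)
Function('o')(M, g) = Add(Rational(-1, 3), Mul(5, M)) (Function('o')(M, g) = Add(Rational(-4, 3), Mul(Rational(1, 3), Add(3, Mul(M, 15)))) = Add(Rational(-4, 3), Mul(Rational(1, 3), Add(3, Mul(15, M)))) = Add(Rational(-4, 3), Add(1, Mul(5, M))) = Add(Rational(-1, 3), Mul(5, M)))
m = -31236
Mul(Add(40532, Function('o')(-1, -204)), Add(m, -31044)) = Mul(Add(40532, Add(Rational(-1, 3), Mul(5, -1))), Add(-31236, -31044)) = Mul(Add(40532, Add(Rational(-1, 3), -5)), -62280) = Mul(Add(40532, Rational(-16, 3)), -62280) = Mul(Rational(121580, 3), -62280) = -2524000800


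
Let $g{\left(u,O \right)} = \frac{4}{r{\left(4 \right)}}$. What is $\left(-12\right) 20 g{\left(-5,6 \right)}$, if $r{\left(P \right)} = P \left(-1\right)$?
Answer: $240$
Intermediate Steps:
$r{\left(P \right)} = - P$
$g{\left(u,O \right)} = -1$ ($g{\left(u,O \right)} = \frac{4}{\left(-1\right) 4} = \frac{4}{-4} = 4 \left(- \frac{1}{4}\right) = -1$)
$\left(-12\right) 20 g{\left(-5,6 \right)} = \left(-12\right) 20 \left(-1\right) = \left(-240\right) \left(-1\right) = 240$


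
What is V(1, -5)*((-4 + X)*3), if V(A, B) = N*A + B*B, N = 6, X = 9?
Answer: 465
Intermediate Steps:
V(A, B) = B**2 + 6*A (V(A, B) = 6*A + B*B = 6*A + B**2 = B**2 + 6*A)
V(1, -5)*((-4 + X)*3) = ((-5)**2 + 6*1)*((-4 + 9)*3) = (25 + 6)*(5*3) = 31*15 = 465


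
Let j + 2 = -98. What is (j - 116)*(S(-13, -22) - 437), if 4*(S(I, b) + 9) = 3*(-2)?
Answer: 96660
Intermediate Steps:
j = -100 (j = -2 - 98 = -100)
S(I, b) = -21/2 (S(I, b) = -9 + (3*(-2))/4 = -9 + (1/4)*(-6) = -9 - 3/2 = -21/2)
(j - 116)*(S(-13, -22) - 437) = (-100 - 116)*(-21/2 - 437) = -216*(-895/2) = 96660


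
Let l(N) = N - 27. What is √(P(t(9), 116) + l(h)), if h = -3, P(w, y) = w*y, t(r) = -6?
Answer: 11*I*√6 ≈ 26.944*I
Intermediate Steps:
l(N) = -27 + N
√(P(t(9), 116) + l(h)) = √(-6*116 + (-27 - 3)) = √(-696 - 30) = √(-726) = 11*I*√6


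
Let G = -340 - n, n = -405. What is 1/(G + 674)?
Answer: 1/739 ≈ 0.0013532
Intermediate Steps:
G = 65 (G = -340 - 1*(-405) = -340 + 405 = 65)
1/(G + 674) = 1/(65 + 674) = 1/739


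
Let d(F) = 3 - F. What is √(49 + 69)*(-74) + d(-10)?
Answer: 13 - 74*√118 ≈ -790.85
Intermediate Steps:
√(49 + 69)*(-74) + d(-10) = √(49 + 69)*(-74) + (3 - 1*(-10)) = √118*(-74) + (3 + 10) = -74*√118 + 13 = 13 - 74*√118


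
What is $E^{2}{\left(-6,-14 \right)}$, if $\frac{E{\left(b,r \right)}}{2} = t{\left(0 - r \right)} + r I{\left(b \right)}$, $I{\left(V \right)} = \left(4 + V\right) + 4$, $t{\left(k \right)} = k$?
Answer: $784$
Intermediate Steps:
$I{\left(V \right)} = 8 + V$
$E{\left(b,r \right)} = - 2 r + 2 r \left(8 + b\right)$ ($E{\left(b,r \right)} = 2 \left(\left(0 - r\right) + r \left(8 + b\right)\right) = 2 \left(- r + r \left(8 + b\right)\right) = - 2 r + 2 r \left(8 + b\right)$)
$E^{2}{\left(-6,-14 \right)} = \left(2 \left(-14\right) \left(7 - 6\right)\right)^{2} = \left(2 \left(-14\right) 1\right)^{2} = \left(-28\right)^{2} = 784$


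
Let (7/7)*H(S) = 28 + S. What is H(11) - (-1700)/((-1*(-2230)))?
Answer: 8867/223 ≈ 39.762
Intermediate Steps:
H(S) = 28 + S
H(11) - (-1700)/((-1*(-2230))) = (28 + 11) - (-1700)/((-1*(-2230))) = 39 - (-1700)/2230 = 39 - 1*(-170/223) = 39 + 170/223 = 8867/223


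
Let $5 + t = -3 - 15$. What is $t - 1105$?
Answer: $-1128$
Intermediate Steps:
$t = -23$ ($t = -5 - 18 = -23$)
$t - 1105 = -23 - 1105 = -1128$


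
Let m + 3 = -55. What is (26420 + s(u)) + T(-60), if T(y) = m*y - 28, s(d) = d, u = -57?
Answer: 29815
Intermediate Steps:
m = -58 (m = -3 - 55 = -58)
T(y) = -28 - 58*y (T(y) = -58*y - 28 = -28 - 58*y)
(26420 + s(u)) + T(-60) = (26420 - 57) + (-28 - 58*(-60)) = 26363 + (-28 + 3480) = 26363 + 3452 = 29815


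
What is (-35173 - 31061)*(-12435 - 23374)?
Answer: 2371773306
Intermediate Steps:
(-35173 - 31061)*(-12435 - 23374) = -66234*(-35809) = 2371773306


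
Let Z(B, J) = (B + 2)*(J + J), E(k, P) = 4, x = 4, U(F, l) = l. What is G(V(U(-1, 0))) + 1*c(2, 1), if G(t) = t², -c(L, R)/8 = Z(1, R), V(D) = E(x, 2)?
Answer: -32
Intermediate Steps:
V(D) = 4
Z(B, J) = 2*J*(2 + B) (Z(B, J) = (2 + B)*(2*J) = 2*J*(2 + B))
c(L, R) = -48*R (c(L, R) = -16*R*(2 + 1) = -16*R*3 = -48*R)
G(V(U(-1, 0))) + 1*c(2, 1) = 4² + 1*(-48*1) = 16 + 1*(-48) = 16 - 48 = -32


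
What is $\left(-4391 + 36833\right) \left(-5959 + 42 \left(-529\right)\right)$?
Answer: $-914118234$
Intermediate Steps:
$\left(-4391 + 36833\right) \left(-5959 + 42 \left(-529\right)\right) = 32442 \left(-5959 - 22218\right) = 32442 \left(-28177\right) = -914118234$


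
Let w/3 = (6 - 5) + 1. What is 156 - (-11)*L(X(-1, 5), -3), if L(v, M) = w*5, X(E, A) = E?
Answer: 486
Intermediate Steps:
w = 6 (w = 3*((6 - 5) + 1) = 3*(1 + 1) = 3*2 = 6)
L(v, M) = 30 (L(v, M) = 6*5 = 30)
156 - (-11)*L(X(-1, 5), -3) = 156 - (-11)*30 = 156 - 1*(-330) = 156 + 330 = 486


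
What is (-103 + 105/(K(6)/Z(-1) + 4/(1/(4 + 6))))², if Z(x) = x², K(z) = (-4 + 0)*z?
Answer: 2380849/256 ≈ 9300.2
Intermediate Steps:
K(z) = -4*z
(-103 + 105/(K(6)/Z(-1) + 4/(1/(4 + 6))))² = (-103 + 105/((-4*6)/((-1)²) + 4/(1/(4 + 6))))² = (-103 + 105/(-24/1 + 4/(1/10)))² = (-103 + 105/(-24*1 + 4/(⅒)))² = (-103 + 105/(-24 + 4*10))² = (-103 + 105/(-24 + 40))² = (-103 + 105/16)² = (-1543/16)² = 2380849/256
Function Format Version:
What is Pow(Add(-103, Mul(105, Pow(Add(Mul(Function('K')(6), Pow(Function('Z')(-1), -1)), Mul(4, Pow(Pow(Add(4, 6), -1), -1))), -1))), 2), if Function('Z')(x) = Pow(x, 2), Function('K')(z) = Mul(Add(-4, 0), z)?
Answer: Rational(2380849, 256) ≈ 9300.2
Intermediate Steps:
Function('K')(z) = Mul(-4, z)
Pow(Add(-103, Mul(105, Pow(Add(Mul(Function('K')(6), Pow(Function('Z')(-1), -1)), Mul(4, Pow(Pow(Add(4, 6), -1), -1))), -1))), 2) = Pow(Add(-103, Mul(105, Pow(Add(Mul(Mul(-4, 6), Pow(Pow(-1, 2), -1)), Mul(4, Pow(Pow(Add(4, 6), -1), -1))), -1))), 2) = Pow(Add(-103, Mul(105, Pow(Add(Mul(-24, Pow(1, -1)), Mul(4, Pow(Pow(10, -1), -1))), -1))), 2) = Pow(Add(-103, Mul(105, Pow(Add(Mul(-24, 1), Mul(4, Pow(Rational(1, 10), -1))), -1))), 2) = Pow(Add(-103, Mul(105, Pow(Add(-24, Mul(4, 10)), -1))), 2) = Pow(Add(-103, Mul(105, Pow(Add(-24, 40), -1))), 2) = Pow(Add(-103, Mul(105, Pow(16, -1))), 2) = Pow(Add(-103, Mul(105, Rational(1, 16))), 2) = Pow(Add(-103, Rational(105, 16)), 2) = Pow(Rational(-1543, 16), 2) = Rational(2380849, 256)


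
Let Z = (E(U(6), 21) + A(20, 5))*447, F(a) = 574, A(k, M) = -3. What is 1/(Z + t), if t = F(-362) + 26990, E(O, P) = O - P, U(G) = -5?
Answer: 1/14601 ≈ 6.8488e-5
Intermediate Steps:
Z = -12963 (Z = ((-5 - 1*21) - 3)*447 = ((-5 - 21) - 3)*447 = (-26 - 3)*447 = -29*447 = -12963)
t = 27564 (t = 574 + 26990 = 27564)
1/(Z + t) = 1/(-12963 + 27564) = 1/14601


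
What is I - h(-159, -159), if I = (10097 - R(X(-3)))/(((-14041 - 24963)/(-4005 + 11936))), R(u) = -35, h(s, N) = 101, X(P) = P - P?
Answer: -3010582/1393 ≈ -2161.2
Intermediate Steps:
X(P) = 0
I = -2869889/1393 (I = (10097 - 1*(-35))/(((-14041 - 24963)/(-4005 + 11936))) = (10097 + 35)/((-39004/7931)) = 10132/((-39004*1/7931)) = 10132/(-5572/1133) = 10132*(-1133/5572) = -2869889/1393 ≈ -2060.2)
I - h(-159, -159) = -2869889/1393 - 1*101 = -2869889/1393 - 101 = -3010582/1393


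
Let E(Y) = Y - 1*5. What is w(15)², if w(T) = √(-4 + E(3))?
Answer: -6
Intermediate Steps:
E(Y) = -5 + Y (E(Y) = Y - 5 = -5 + Y)
w(T) = I*√6 (w(T) = √(-4 + (-5 + 3)) = √(-4 - 2) = √(-6) = I*√6)
w(15)² = (I*√6)² = -6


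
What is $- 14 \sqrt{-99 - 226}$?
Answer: $- 70 i \sqrt{13} \approx - 252.39 i$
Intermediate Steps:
$- 14 \sqrt{-99 - 226} = - 14 \sqrt{-325} = - 14 \cdot 5 i \sqrt{13} = - 70 i \sqrt{13}$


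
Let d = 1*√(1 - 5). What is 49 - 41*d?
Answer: 49 - 82*I ≈ 49.0 - 82.0*I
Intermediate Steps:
d = 2*I (d = 1*√(-4) = 1*(2*I) = 2*I ≈ 2.0*I)
49 - 41*d = 49 - 82*I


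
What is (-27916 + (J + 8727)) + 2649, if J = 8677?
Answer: -7863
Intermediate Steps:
(-27916 + (J + 8727)) + 2649 = (-27916 + (8677 + 8727)) + 2649 = (-27916 + 17404) + 2649 = -10512 + 2649 = -7863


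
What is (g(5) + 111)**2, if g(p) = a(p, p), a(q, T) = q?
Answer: 13456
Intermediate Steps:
g(p) = p
(g(5) + 111)**2 = (5 + 111)**2 = 116**2 = 13456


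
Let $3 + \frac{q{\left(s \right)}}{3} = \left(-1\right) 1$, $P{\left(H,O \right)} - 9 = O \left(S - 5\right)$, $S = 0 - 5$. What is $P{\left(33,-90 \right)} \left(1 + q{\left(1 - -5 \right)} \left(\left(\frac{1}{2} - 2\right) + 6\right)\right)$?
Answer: $-48177$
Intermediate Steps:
$S = -5$ ($S = 0 - 5 = -5$)
$P{\left(H,O \right)} = 9 - 10 O$ ($P{\left(H,O \right)} = 9 + O \left(-5 - 5\right) = 9 + O \left(-10\right) = 9 - 10 O$)
$q{\left(s \right)} = -12$ ($q{\left(s \right)} = -9 + 3 \left(\left(-1\right) 1\right) = -9 + 3 \left(-1\right) = -9 - 3 = -12$)
$P{\left(33,-90 \right)} \left(1 + q{\left(1 - -5 \right)} \left(\left(\frac{1}{2} - 2\right) + 6\right)\right) = \left(9 - -900\right) \left(1 - 12 \left(\left(\frac{1}{2} - 2\right) + 6\right)\right) = \left(9 + 900\right) \left(1 - 12 \left(\left(\frac{1}{2} - 2\right) + 6\right)\right) = 909 \left(1 - 12 \left(- \frac{3}{2} + 6\right)\right) = 909 \left(1 - 54\right) = 909 \left(-53\right) = -48177$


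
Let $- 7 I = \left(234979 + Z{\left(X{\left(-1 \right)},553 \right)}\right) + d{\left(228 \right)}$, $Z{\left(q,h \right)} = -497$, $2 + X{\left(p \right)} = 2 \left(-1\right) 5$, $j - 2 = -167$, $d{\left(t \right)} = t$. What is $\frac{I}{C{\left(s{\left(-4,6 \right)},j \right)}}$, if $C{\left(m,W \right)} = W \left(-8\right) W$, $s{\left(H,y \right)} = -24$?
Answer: $\frac{3353}{21780} \approx 0.15395$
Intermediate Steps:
$j = -165$ ($j = 2 - 167 = -165$)
$X{\left(p \right)} = -12$ ($X{\left(p \right)} = -2 + 2 \left(-1\right) 5 = -2 - 10 = -12$)
$C{\left(m,W \right)} = - 8 W^{2}$ ($C{\left(m,W \right)} = - 8 W W = - 8 W^{2}$)
$I = -33530$ ($I = - \frac{\left(234979 - 497\right) + 228}{7} = - \frac{234482 + 228}{7} = \left(- \frac{1}{7}\right) 234710 = -33530$)
$\frac{I}{C{\left(s{\left(-4,6 \right)},j \right)}} = - \frac{33530}{\left(-8\right) \left(-165\right)^{2}} = - \frac{33530}{\left(-8\right) 27225} = - \frac{33530}{-217800} = \left(-33530\right) \left(- \frac{1}{217800}\right) = \frac{3353}{21780}$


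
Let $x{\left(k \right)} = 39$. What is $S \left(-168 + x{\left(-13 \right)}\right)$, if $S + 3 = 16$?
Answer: $-1677$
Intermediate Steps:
$S = 13$ ($S = -3 + 16 = 13$)
$S \left(-168 + x{\left(-13 \right)}\right) = 13 \left(-168 + 39\right) = 13 \left(-129\right) = -1677$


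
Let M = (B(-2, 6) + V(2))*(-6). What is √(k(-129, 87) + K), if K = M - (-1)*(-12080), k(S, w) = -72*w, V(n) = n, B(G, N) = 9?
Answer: I*√18410 ≈ 135.68*I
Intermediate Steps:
M = -66 (M = (9 + 2)*(-6) = 11*(-6) = -66)
K = -12146 (K = -66 - (-1)*(-12080) = -66 - 1*12080 = -66 - 12080 = -12146)
√(k(-129, 87) + K) = √(-72*87 - 12146) = √(-6264 - 12146) = √(-18410) = I*√18410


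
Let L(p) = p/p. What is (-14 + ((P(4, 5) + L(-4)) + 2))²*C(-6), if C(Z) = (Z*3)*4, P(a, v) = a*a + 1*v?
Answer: -7200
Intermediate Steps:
P(a, v) = v + a² (P(a, v) = a² + v = v + a²)
L(p) = 1
C(Z) = 12*Z (C(Z) = (3*Z)*4 = 12*Z)
(-14 + ((P(4, 5) + L(-4)) + 2))²*C(-6) = (-14 + (((5 + 4²) + 1) + 2))²*(12*(-6)) = (-14 + (((5 + 16) + 1) + 2))²*(-72) = (-14 + ((21 + 1) + 2))²*(-72) = (-14 + (22 + 2))²*(-72) = (-14 + 24)²*(-72) = 10²*(-72) = 100*(-72) = -7200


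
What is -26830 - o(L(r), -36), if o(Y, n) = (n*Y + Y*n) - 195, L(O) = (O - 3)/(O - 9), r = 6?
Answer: -26707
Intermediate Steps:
L(O) = (-3 + O)/(-9 + O)
o(Y, n) = -195 + 2*Y*n (o(Y, n) = (Y*n + Y*n) - 195 = 2*Y*n - 195 = -195 + 2*Y*n)
-26830 - o(L(r), -36) = -26830 - (-195 + 2*((-3 + 6)/(-9 + 6))*(-36)) = -26830 - (-195 + 2*(3/(-3))*(-36)) = -26830 - (-195 + 2*(-⅓*3)*(-36)) = -26830 - (-195 + 2*(-1)*(-36)) = -26830 - (-195 + 72) = -26830 - 1*(-123) = -26830 + 123 = -26707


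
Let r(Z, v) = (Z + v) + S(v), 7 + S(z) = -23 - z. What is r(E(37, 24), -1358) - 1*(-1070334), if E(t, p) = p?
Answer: 1070328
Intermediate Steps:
S(z) = -30 - z (S(z) = -7 + (-23 - z) = -30 - z)
r(Z, v) = -30 + Z (r(Z, v) = (Z + v) + (-30 - v) = -30 + Z)
r(E(37, 24), -1358) - 1*(-1070334) = (-30 + 24) - 1*(-1070334) = -6 + 1070334 = 1070328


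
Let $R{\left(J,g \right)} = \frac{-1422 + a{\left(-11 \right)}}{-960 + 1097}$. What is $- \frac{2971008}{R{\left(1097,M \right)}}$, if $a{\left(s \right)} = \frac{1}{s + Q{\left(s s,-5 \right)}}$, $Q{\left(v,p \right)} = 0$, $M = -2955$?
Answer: $\frac{4477309056}{15643} \approx 2.8622 \cdot 10^{5}$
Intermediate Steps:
$a{\left(s \right)} = \frac{1}{s}$ ($a{\left(s \right)} = \frac{1}{s + 0} = \frac{1}{s}$)
$R{\left(J,g \right)} = - \frac{15643}{1507}$ ($R{\left(J,g \right)} = \frac{-1422 + \frac{1}{-11}}{-960 + 1097} = \frac{-1422 - \frac{1}{11}}{137} = \left(- \frac{15643}{11}\right) \frac{1}{137} = - \frac{15643}{1507}$)
$- \frac{2971008}{R{\left(1097,M \right)}} = - \frac{2971008}{- \frac{15643}{1507}} = \left(-2971008\right) \left(- \frac{1507}{15643}\right) = \frac{4477309056}{15643}$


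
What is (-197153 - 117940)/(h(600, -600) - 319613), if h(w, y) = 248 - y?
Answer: 105031/106255 ≈ 0.98848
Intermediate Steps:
(-197153 - 117940)/(h(600, -600) - 319613) = (-197153 - 117940)/((248 - 1*(-600)) - 319613) = -315093/((248 + 600) - 319613) = -315093/(848 - 319613) = -315093/(-318765) = -315093*(-1/318765) = 105031/106255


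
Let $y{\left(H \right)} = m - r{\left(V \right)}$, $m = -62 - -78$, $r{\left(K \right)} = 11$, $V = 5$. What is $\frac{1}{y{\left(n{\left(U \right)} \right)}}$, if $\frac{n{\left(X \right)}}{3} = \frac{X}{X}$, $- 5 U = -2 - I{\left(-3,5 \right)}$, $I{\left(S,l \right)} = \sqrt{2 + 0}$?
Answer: $\frac{1}{5} \approx 0.2$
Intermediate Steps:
$I{\left(S,l \right)} = \sqrt{2}$
$m = 16$ ($m = -62 + 78 = 16$)
$U = \frac{2}{5} + \frac{\sqrt{2}}{5}$ ($U = - \frac{-2 - \sqrt{2}}{5} = \frac{2}{5} + \frac{\sqrt{2}}{5} \approx 0.68284$)
$n{\left(X \right)} = 3$ ($n{\left(X \right)} = 3 \frac{X}{X} = 3 \cdot 1 = 3$)
$y{\left(H \right)} = 5$ ($y{\left(H \right)} = 16 - 11 = 5$)
$\frac{1}{y{\left(n{\left(U \right)} \right)}} = \frac{1}{5}$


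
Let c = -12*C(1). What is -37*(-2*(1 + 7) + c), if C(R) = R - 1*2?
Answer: 148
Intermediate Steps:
C(R) = -2 + R (C(R) = R - 2 = -2 + R)
c = 12 (c = -12*(-2 + 1) = -12*(-1) = 12)
-37*(-2*(1 + 7) + c) = -37*(-2*(1 + 7) + 12) = -37*(-2*8 + 12) = -37*(-16 + 12) = -37*(-4) = 148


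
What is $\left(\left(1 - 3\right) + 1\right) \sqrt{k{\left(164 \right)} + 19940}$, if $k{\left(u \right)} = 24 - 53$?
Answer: $- \sqrt{19911} \approx -141.11$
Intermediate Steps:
$k{\left(u \right)} = -29$
$\left(\left(1 - 3\right) + 1\right) \sqrt{k{\left(164 \right)} + 19940} = \left(\left(1 - 3\right) + 1\right) \sqrt{-29 + 19940} = \left(-2 + 1\right) \sqrt{19911} = - \sqrt{19911}$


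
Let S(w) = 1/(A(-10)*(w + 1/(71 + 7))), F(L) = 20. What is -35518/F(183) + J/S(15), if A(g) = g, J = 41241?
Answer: -805117717/130 ≈ -6.1932e+6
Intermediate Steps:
S(w) = 1/(-5/39 - 10*w) (S(w) = 1/(-10*(w + 1/(71 + 7))) = 1/(-10*(w + 1/78)) = 1/(-10*(1/78 + w)) = 1/(-5/39 - 10*w))
-35518/F(183) + J/S(15) = -35518/20 + 41241/((-39/(5 + 390*15))) = -35518*1/20 + 41241/((-39/(5 + 5850))) = -17759/10 + 41241/((-39/5855)) = -17759/10 + 41241/((-39*1/5855)) = -17759/10 + 41241/(-39/5855) = -17759/10 + 41241*(-5855/39) = -17759/10 - 80488685/13 = -805117717/130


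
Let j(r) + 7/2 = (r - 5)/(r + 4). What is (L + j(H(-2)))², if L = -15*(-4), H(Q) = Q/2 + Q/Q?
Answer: 48841/16 ≈ 3052.6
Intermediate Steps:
H(Q) = 1 + Q/2 (H(Q) = Q*(½) + 1 = Q/2 + 1 = 1 + Q/2)
j(r) = -7/2 + (-5 + r)/(4 + r) (j(r) = -7/2 + (r - 5)/(r + 4) = -7/2 + (-5 + r)/(4 + r))
L = 60
(L + j(H(-2)))² = (60 + (-38 - 5*(1 + (½)*(-2)))/(2*(4 + (1 + (½)*(-2)))))² = (60 + (-38 - 5*(1 - 1))/(2*(4 + (1 - 1))))² = (60 + (-38 - 5*0)/(2*(4 + 0)))² = (60 + (½)*(-38 + 0)/4)² = (60 + (½)*(¼)*(-38))² = (60 - 19/4)² = (221/4)² = 48841/16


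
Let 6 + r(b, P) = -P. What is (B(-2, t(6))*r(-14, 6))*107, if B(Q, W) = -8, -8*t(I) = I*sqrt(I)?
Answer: 10272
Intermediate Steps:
t(I) = -I**(3/2)/8 (t(I) = -I*sqrt(I)/8 = -I**(3/2)/8)
r(b, P) = -6 - P
(B(-2, t(6))*r(-14, 6))*107 = -8*(-6 - 1*6)*107 = -8*(-6 - 6)*107 = -8*(-12)*107 = 96*107 = 10272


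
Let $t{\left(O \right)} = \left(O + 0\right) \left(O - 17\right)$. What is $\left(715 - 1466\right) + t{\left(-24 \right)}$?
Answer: $233$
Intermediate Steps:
$t{\left(O \right)} = O \left(-17 + O\right)$
$\left(715 - 1466\right) + t{\left(-24 \right)} = \left(715 - 1466\right) - 24 \left(-17 - 24\right) = \left(715 - 1466\right) - -984 = -751 + 984 = 233$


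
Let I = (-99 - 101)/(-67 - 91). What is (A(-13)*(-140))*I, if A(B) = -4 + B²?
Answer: -2310000/79 ≈ -29241.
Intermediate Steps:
I = 100/79 (I = -200/(-158) = -200*(-1/158) = 100/79 ≈ 1.2658)
(A(-13)*(-140))*I = ((-4 + (-13)²)*(-140))*(100/79) = ((-4 + 169)*(-140))*(100/79) = (165*(-140))*(100/79) = -23100*100/79 = -2310000/79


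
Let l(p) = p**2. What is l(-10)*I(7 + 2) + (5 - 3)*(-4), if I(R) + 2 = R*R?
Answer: 7892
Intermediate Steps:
I(R) = -2 + R**2 (I(R) = -2 + R*R = -2 + R**2)
l(-10)*I(7 + 2) + (5 - 3)*(-4) = (-10)**2*(-2 + (7 + 2)**2) + (5 - 3)*(-4) = 100*(-2 + 9**2) + 2*(-4) = 100*(-2 + 81) - 8 = 100*79 - 8 = 7900 - 8 = 7892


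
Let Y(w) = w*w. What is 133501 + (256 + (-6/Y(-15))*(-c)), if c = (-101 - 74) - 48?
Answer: 10031329/75 ≈ 1.3375e+5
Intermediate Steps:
c = -223 (c = -175 - 48 = -223)
Y(w) = w**2
133501 + (256 + (-6/Y(-15))*(-c)) = 133501 + (256 + (-6/((-15)**2))*(-1*(-223))) = 133501 + (256 - 6/225*223) = 133501 + (256 - 6*1/225*223) = 133501 + (256 - 2/75*223) = 133501 + (256 - 446/75) = 133501 + 18754/75 = 10031329/75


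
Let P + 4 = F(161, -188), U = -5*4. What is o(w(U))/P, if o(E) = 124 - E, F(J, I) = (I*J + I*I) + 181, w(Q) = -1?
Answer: 125/5253 ≈ 0.023796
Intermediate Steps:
U = -20
F(J, I) = 181 + I² + I*J (F(J, I) = (I*J + I²) + 181 = (I² + I*J) + 181 = 181 + I² + I*J)
P = 5253 (P = -4 + (181 + (-188)² - 188*161) = -4 + (181 + 35344 - 30268) = -4 + 5257 = 5253)
o(w(U))/P = (124 - 1*(-1))/5253 = (124 + 1)*(1/5253) = 125*(1/5253) = 125/5253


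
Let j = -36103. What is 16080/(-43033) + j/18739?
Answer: -1854943519/806395387 ≈ -2.3003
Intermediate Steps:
16080/(-43033) + j/18739 = 16080/(-43033) - 36103/18739 = 16080*(-1/43033) - 36103*1/18739 = -16080/43033 - 36103/18739 = -1854943519/806395387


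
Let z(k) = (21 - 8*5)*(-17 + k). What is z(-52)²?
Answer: 1718721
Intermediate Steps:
z(k) = 323 - 19*k (z(k) = (21 - 40)*(-17 + k) = -19*(-17 + k) = 323 - 19*k)
z(-52)² = (323 - 19*(-52))² = (323 + 988)² = 1311² = 1718721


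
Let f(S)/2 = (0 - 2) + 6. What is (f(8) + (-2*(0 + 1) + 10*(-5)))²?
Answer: 1936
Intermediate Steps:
f(S) = 8 (f(S) = 2*((0 - 2) + 6) = 2*(-2 + 6) = 2*4 = 8)
(f(8) + (-2*(0 + 1) + 10*(-5)))² = (8 + (-2*(0 + 1) + 10*(-5)))² = (8 + (-2*1 - 50))² = (8 + (-2 - 50))² = (8 - 52)² = (-44)² = 1936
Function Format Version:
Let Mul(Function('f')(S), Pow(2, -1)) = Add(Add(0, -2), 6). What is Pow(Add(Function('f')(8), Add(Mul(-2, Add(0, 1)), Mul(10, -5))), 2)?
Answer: 1936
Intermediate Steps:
Function('f')(S) = 8 (Function('f')(S) = Mul(2, Add(Add(0, -2), 6)) = Mul(2, Add(-2, 6)) = Mul(2, 4) = 8)
Pow(Add(Function('f')(8), Add(Mul(-2, Add(0, 1)), Mul(10, -5))), 2) = Pow(Add(8, Add(Mul(-2, Add(0, 1)), Mul(10, -5))), 2) = Pow(Add(8, Add(Mul(-2, 1), -50)), 2) = Pow(Add(8, Add(-2, -50)), 2) = Pow(Add(8, -52), 2) = Pow(-44, 2) = 1936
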